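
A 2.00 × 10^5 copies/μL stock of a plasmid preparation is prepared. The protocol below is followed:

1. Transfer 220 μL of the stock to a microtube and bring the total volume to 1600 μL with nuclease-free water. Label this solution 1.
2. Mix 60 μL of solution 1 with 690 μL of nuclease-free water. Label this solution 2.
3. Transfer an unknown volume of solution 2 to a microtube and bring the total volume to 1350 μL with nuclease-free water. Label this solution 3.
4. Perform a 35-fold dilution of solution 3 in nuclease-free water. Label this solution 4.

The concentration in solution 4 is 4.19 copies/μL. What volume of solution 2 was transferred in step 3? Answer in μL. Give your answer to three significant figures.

Step 1: 220 μL brought to 1600 μL → factor 1600/220 = 7.2727
Step 2: 60 μL + 690 μL = 750 μL total → factor 750/60 = 12.5
Step 3: v brought to 1350 μL → factor = 1350 μL/v
Step 4: 35-fold → factor 35
Product of known-step factors = 3181.8
Overall factor = 2.00 × 10^5 copies/μL / (4.19 copies/μL) = 47733
Step-3 factor = 47733 / 3181.8 = 15.002
v = 1350 μL / 15.002 = 90.0 μL

90.0 μL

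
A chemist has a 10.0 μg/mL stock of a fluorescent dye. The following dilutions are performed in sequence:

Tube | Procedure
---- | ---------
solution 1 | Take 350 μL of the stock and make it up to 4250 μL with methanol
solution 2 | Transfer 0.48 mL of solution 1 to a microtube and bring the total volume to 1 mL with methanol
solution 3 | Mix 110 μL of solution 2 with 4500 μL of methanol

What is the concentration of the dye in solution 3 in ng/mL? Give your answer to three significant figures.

9.43 ng/mL

Step 1: 350 μL brought to 4250 μL → factor 4250/350 = 12.143
Step 2: 0.48 mL brought to 1 mL → factor 1/0.48 = 2.0833
Step 3: 110 μL + 4500 μL = 4610 μL total → factor 4610/110 = 41.909
Overall dilution factor = 12.143 × 2.0833 × 41.909 = 1060.2
Final = 10.0 μg/mL / 1060.2 = 0.009432 μg/mL = 9.43 ng/mL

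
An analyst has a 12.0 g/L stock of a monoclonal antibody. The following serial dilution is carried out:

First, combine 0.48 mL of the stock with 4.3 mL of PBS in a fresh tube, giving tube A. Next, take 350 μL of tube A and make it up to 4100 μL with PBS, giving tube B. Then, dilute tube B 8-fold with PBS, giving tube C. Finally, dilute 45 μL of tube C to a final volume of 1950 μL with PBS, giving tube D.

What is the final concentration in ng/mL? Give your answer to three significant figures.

Step 1: 0.48 mL + 4.3 mL = 4.78 mL total → factor 4.78/0.48 = 9.9583
Step 2: 350 μL brought to 4100 μL → factor 4100/350 = 11.714
Step 3: 8-fold → factor 8
Step 4: 45 μL brought to 1950 μL → factor 1950/45 = 43.333
Overall dilution factor = 9.9583 × 11.714 × 8 × 43.333 = 40440
Final = 12.0 g/L / 40440 = 0.0002967 g/L = 297 ng/mL

297 ng/mL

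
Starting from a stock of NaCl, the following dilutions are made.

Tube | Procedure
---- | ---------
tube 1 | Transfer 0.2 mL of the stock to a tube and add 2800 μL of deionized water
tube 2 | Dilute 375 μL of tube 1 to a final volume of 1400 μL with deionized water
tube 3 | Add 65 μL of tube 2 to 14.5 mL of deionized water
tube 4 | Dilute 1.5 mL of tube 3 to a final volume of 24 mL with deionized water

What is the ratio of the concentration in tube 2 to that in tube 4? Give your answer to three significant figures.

Step 1: 0.2 mL + 2800 μL = 3 mL total → factor 3/0.2 = 15
Step 2: 375 μL brought to 1400 μL → factor 1400/375 = 3.7333
Step 3: 65 μL + 14.5 mL = 14565 μL total → factor 14565/65 = 224.08
Step 4: 1.5 mL brought to 24 mL → factor 24/1.5 = 16
Dilution factor to tube 2 = 56; to tube 4 = 2.0077 × 10^5
[tube 2]/[tube 4] = (factor to tube 4)/(factor to tube 2) = 2.0077 × 10^5/56 = 3.59 × 10^3

3.59 × 10^3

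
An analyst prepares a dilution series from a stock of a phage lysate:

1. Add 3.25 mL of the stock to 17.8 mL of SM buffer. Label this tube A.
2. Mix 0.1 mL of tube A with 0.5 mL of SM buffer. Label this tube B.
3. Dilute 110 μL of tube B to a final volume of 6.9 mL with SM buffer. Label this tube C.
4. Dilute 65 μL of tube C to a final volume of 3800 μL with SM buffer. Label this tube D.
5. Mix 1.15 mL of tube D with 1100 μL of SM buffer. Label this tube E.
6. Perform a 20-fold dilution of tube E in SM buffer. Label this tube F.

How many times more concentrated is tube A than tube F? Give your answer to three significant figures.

Step 1: 3.25 mL + 17.8 mL = 21.05 mL total → factor 21.05/3.25 = 6.4769
Step 2: 0.1 mL + 0.5 mL = 0.6 mL total → factor 0.6/0.1 = 6
Step 3: 110 μL brought to 6.9 mL → factor 6900/110 = 62.727
Step 4: 65 μL brought to 3800 μL → factor 3800/65 = 58.462
Step 5: 1.15 mL + 1100 μL = 2.25 mL total → factor 2.25/1.15 = 1.9565
Step 6: 20-fold → factor 20
Dilution factor to tube A = 6.4769; to tube F = 5.5765 × 10^6
[tube A]/[tube F] = (factor to tube F)/(factor to tube A) = 5.5765 × 10^6/6.4769 = 8.61 × 10^5

8.61 × 10^5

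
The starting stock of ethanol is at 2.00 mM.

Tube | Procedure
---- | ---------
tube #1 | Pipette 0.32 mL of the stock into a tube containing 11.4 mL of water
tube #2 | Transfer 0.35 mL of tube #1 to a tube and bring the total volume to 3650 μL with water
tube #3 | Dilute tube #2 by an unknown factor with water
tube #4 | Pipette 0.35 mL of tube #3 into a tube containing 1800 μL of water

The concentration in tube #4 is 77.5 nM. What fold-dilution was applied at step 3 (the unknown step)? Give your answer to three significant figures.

Step 1: 0.32 mL + 11.4 mL = 11.72 mL total → factor 11.72/0.32 = 36.625
Step 2: 0.35 mL brought to 3650 μL → factor 3.65/0.35 = 10.429
Step 3: unknown factor x
Step 4: 0.35 mL + 1800 μL = 2.15 mL total → factor 2.15/0.35 = 6.1429
Product of known-step factors = 2346.2
Overall factor = 2.00 mM / (77.5 nM) = 25806
x = 25806 / 2346.2 = 11.0

11.0-fold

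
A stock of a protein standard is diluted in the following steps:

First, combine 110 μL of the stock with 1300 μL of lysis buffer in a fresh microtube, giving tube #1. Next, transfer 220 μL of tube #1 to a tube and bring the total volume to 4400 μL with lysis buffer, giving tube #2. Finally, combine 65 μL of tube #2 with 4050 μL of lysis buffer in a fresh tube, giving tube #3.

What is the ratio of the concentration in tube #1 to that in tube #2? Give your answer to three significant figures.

20.0

Step 1: 110 μL + 1300 μL = 1410 μL total → factor 1410/110 = 12.818
Step 2: 220 μL brought to 4400 μL → factor 4400/220 = 20
Dilution factor to tube #1 = 12.818; to tube #2 = 256.36
[tube #1]/[tube #2] = (factor to tube #2)/(factor to tube #1) = 256.36/12.818 = 20.0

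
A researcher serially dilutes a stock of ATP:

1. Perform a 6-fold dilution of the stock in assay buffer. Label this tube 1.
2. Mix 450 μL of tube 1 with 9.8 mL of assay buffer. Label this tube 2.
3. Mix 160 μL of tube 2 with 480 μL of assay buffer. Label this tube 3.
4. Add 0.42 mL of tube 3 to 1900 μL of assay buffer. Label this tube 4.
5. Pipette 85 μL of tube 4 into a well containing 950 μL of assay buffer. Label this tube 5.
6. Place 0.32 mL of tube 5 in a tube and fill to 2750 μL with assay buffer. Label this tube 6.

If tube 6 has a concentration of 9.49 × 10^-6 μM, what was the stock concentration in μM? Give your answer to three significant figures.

3.00 μM

Step 1: 6-fold → factor 6
Step 2: 450 μL + 9.8 mL = 10250 μL total → factor 10250/450 = 22.778
Step 3: 160 μL + 480 μL = 640 μL total → factor 640/160 = 4
Step 4: 0.42 mL + 1900 μL = 2.32 mL total → factor 2.32/0.42 = 5.5238
Step 5: 85 μL + 950 μL = 1035 μL total → factor 1035/85 = 12.176
Step 6: 0.32 mL brought to 2750 μL → factor 2.75/0.32 = 8.5938
Overall dilution factor = 6 × 22.778 × 4 × 5.5238 × 12.176 × 8.5938 = 3.1598 × 10^5
Stock = 9.49 × 10^-6 μM × 3.1598 × 10^5 = 3.00 μM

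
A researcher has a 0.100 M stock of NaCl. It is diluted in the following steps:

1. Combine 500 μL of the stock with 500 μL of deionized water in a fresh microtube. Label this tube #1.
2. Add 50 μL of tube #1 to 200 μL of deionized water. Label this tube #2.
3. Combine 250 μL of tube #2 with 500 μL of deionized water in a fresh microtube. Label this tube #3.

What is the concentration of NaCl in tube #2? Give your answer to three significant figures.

0.0100 M

Step 1: 500 μL + 500 μL = 1000 μL total → factor 1000/500 = 2
Step 2: 50 μL + 200 μL = 250 μL total → factor 250/50 = 5
Dilution factor through tube #2 = 2 × 5 = 10
[tube #2] = 0.100 M / 10 = 0.0100 M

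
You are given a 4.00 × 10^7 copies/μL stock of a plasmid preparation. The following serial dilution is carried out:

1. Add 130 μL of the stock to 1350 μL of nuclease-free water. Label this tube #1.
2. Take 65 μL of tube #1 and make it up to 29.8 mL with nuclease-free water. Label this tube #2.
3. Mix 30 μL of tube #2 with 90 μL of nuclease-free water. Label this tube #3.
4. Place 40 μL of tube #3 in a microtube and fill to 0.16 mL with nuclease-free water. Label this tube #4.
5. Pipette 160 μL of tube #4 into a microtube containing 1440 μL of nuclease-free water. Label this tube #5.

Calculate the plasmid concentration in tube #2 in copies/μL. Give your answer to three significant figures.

Step 1: 130 μL + 1350 μL = 1480 μL total → factor 1480/130 = 11.385
Step 2: 65 μL brought to 29.8 mL → factor 29800/65 = 458.46
Dilution factor through tube #2 = 11.385 × 458.46 = 5219.4
[tube #2] = 4.00 × 10^7 copies/μL / 5219.4 = 7.66 × 10^3 copies/μL

7.66 × 10^3 copies/μL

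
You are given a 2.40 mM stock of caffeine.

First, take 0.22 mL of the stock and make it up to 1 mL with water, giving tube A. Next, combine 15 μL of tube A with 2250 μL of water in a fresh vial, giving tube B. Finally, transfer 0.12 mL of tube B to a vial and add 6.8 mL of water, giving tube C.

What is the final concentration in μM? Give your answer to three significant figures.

0.0606 μM

Step 1: 0.22 mL brought to 1 mL → factor 1/0.22 = 4.5455
Step 2: 15 μL + 2250 μL = 2265 μL total → factor 2265/15 = 151
Step 3: 0.12 mL + 6.8 mL = 6.92 mL total → factor 6.92/0.12 = 57.667
Overall dilution factor = 4.5455 × 151 × 57.667 = 39580
Final = 2.40 mM / 39580 = 6.064 × 10^-5 mM = 0.0606 μM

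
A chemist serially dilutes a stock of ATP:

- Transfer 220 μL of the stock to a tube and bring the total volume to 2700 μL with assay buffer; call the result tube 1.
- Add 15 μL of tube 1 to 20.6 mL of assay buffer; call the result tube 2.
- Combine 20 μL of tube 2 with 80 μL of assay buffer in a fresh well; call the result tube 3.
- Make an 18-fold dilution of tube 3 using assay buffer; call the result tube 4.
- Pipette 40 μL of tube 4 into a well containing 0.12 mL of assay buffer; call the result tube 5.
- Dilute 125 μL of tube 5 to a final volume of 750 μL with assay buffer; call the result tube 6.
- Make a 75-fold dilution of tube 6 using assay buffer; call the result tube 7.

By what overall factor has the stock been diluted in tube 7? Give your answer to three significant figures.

2.73 × 10^9

Step 1: 220 μL brought to 2700 μL → factor 2700/220 = 12.273
Step 2: 15 μL + 20.6 mL = 20615 μL total → factor 20615/15 = 1374.3
Step 3: 20 μL + 80 μL = 100 μL total → factor 100/20 = 5
Step 4: 18-fold → factor 18
Step 5: 40 μL + 0.12 mL = 160 μL total → factor 160/40 = 4
Step 6: 125 μL brought to 750 μL → factor 750/125 = 6
Step 7: 75-fold → factor 75
Overall dilution factor = 12.273 × 1374.3 × 5 × 18 × 4 × 6 × 75 = 2.7324 × 10^9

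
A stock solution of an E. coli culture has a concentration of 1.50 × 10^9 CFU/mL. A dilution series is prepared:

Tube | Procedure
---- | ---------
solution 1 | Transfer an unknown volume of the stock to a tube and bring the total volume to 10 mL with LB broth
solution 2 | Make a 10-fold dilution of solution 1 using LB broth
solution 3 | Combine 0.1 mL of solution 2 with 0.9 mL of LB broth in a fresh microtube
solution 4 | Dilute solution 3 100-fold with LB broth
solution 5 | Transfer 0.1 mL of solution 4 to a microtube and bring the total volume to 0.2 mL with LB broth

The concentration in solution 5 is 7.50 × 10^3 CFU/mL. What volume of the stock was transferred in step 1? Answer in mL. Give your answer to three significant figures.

1.00 mL

Step 1: v brought to 10 mL → factor = 10 mL/v
Step 2: 10-fold → factor 10
Step 3: 0.1 mL + 0.9 mL = 1 mL total → factor 1/0.1 = 10
Step 4: 100-fold → factor 100
Step 5: 0.1 mL brought to 0.2 mL → factor 0.2/0.1 = 2
Product of known-step factors = 20000
Overall factor = 1.50 × 10^9 CFU/mL / (7.50 × 10^3 CFU/mL) = 2 × 10^5
Step-1 factor = 2 × 10^5 / 20000 = 10
v = 10 mL / 10 = 1.00 mL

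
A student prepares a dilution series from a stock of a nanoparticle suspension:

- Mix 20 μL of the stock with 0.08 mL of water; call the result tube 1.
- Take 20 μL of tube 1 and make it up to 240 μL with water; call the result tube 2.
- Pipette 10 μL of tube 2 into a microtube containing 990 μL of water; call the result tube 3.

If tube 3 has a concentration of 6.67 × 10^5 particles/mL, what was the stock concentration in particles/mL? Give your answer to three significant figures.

Step 1: 20 μL + 0.08 mL = 100 μL total → factor 100/20 = 5
Step 2: 20 μL brought to 240 μL → factor 240/20 = 12
Step 3: 10 μL + 990 μL = 1000 μL total → factor 1000/10 = 100
Overall dilution factor = 5 × 12 × 100 = 6000
Stock = 6.67 × 10^5 particles/mL × 6000 = 4.00 × 10^9 particles/mL

4.00 × 10^9 particles/mL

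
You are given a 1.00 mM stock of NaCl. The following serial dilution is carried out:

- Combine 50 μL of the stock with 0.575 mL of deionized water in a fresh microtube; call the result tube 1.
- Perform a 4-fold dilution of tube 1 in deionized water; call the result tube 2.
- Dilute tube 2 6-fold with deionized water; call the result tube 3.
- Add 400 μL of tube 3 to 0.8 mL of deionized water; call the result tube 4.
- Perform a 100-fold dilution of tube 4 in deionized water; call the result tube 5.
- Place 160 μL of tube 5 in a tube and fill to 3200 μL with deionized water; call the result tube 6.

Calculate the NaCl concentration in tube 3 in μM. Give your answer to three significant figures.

Step 1: 50 μL + 0.575 mL = 625 μL total → factor 625/50 = 12.5
Step 2: 4-fold → factor 4
Step 3: 6-fold → factor 6
Dilution factor through tube 3 = 12.5 × 4 × 6 = 300
[tube 3] = 1.00 mM / 300 = 0.003333 mM = 3.33 μM

3.33 μM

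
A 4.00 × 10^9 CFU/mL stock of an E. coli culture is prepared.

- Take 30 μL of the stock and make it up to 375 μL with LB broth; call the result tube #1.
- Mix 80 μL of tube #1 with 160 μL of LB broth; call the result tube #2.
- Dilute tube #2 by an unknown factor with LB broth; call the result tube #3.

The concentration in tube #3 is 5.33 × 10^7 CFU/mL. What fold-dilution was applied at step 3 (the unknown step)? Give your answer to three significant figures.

2.00-fold

Step 1: 30 μL brought to 375 μL → factor 375/30 = 12.5
Step 2: 80 μL + 160 μL = 240 μL total → factor 240/80 = 3
Step 3: unknown factor x
Product of known-step factors = 37.5
Overall factor = 4.00 × 10^9 CFU/mL / (5.33 × 10^7 CFU/mL) = 75.047
x = 75.047 / 37.5 = 2.00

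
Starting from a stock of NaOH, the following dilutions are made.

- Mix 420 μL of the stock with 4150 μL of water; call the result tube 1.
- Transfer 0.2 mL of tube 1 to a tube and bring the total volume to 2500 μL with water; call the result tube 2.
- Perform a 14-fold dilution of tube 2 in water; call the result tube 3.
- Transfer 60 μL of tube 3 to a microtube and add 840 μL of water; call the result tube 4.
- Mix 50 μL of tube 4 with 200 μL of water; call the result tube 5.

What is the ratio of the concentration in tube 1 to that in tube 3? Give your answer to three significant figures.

175

Step 1: 420 μL + 4150 μL = 4570 μL total → factor 4570/420 = 10.881
Step 2: 0.2 mL brought to 2500 μL → factor 2.5/0.2 = 12.5
Step 3: 14-fold → factor 14
Dilution factor to tube 1 = 10.881; to tube 3 = 1904.2
[tube 1]/[tube 3] = (factor to tube 3)/(factor to tube 1) = 1904.2/10.881 = 175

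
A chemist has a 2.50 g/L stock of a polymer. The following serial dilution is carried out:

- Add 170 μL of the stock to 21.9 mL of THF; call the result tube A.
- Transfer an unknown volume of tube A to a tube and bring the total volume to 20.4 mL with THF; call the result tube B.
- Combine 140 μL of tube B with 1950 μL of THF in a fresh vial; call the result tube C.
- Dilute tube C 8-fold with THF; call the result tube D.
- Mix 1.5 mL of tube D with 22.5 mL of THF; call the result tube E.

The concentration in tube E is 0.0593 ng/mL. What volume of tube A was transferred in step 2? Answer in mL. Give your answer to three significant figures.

0.120 mL

Step 1: 170 μL + 21.9 mL = 22070 μL total → factor 22070/170 = 129.82
Step 2: v brought to 20.4 mL → factor = 20.4 mL/v
Step 3: 140 μL + 1950 μL = 2090 μL total → factor 2090/140 = 14.929
Step 4: 8-fold → factor 8
Step 5: 1.5 mL + 22.5 mL = 24 mL total → factor 24/1.5 = 16
Product of known-step factors = 2.4807 × 10^5
Overall factor = 2.50 g/L / (0.0593 ng/mL) = 4.2159 × 10^7
Step-2 factor = 4.2159 × 10^7 / 2.4807 × 10^5 = 169.94
v = 20.4 mL / 169.94 = 0.120 mL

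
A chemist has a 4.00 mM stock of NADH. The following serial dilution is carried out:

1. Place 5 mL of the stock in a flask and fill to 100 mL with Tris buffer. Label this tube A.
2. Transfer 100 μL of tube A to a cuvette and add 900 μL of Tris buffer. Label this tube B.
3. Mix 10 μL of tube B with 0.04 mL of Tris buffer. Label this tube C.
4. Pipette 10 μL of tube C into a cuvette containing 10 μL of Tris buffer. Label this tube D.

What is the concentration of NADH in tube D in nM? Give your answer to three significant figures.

Step 1: 5 mL brought to 100 mL → factor 100/5 = 20
Step 2: 100 μL + 900 μL = 1000 μL total → factor 1000/100 = 10
Step 3: 10 μL + 0.04 mL = 50 μL total → factor 50/10 = 5
Step 4: 10 μL + 10 μL = 20 μL total → factor 20/10 = 2
Overall dilution factor = 20 × 10 × 5 × 2 = 2000
Final = 4.00 mM / 2000 = 0.002000 mM = 2.00 × 10^3 nM

2.00 × 10^3 nM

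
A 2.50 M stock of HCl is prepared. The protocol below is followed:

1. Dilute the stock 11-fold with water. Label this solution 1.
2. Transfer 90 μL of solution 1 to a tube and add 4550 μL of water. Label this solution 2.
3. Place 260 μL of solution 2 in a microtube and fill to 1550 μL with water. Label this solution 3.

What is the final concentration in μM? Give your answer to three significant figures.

Step 1: 11-fold → factor 11
Step 2: 90 μL + 4550 μL = 4640 μL total → factor 4640/90 = 51.556
Step 3: 260 μL brought to 1550 μL → factor 1550/260 = 5.9615
Overall dilution factor = 11 × 51.556 × 5.9615 = 3380.9
Final = 2.50 M / 3380.9 = 0.0007395 M = 739 μM

739 μM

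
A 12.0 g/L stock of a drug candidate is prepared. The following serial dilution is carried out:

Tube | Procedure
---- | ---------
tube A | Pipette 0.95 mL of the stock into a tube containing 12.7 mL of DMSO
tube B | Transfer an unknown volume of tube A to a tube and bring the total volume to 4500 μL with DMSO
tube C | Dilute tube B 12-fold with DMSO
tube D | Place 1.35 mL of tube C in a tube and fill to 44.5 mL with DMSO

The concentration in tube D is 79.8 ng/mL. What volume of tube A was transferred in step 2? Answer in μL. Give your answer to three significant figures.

170 μL

Step 1: 0.95 mL + 12.7 mL = 13.65 mL total → factor 13.65/0.95 = 14.368
Step 2: v brought to 4500 μL → factor = 4500 μL/v
Step 3: 12-fold → factor 12
Step 4: 1.35 mL brought to 44.5 mL → factor 44.5/1.35 = 32.963
Product of known-step factors = 5683.5
Overall factor = 12.0 g/L / (79.8 ng/mL) = 1.5038 × 10^5
Step-2 factor = 1.5038 × 10^5 / 5683.5 = 26.458
v = 4500 μL / 26.458 = 170 μL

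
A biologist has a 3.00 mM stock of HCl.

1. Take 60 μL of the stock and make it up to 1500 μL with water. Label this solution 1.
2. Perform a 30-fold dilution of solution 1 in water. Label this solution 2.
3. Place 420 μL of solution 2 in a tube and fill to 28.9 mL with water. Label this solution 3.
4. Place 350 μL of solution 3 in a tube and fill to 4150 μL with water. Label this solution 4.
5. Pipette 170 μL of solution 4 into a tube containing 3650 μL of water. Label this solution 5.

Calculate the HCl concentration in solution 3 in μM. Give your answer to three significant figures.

0.0581 μM

Step 1: 60 μL brought to 1500 μL → factor 1500/60 = 25
Step 2: 30-fold → factor 30
Step 3: 420 μL brought to 28.9 mL → factor 28900/420 = 68.81
Dilution factor through solution 3 = 25 × 30 × 68.81 = 51607
[solution 3] = 3.00 mM / 51607 = 5.813 × 10^-5 mM = 0.0581 μM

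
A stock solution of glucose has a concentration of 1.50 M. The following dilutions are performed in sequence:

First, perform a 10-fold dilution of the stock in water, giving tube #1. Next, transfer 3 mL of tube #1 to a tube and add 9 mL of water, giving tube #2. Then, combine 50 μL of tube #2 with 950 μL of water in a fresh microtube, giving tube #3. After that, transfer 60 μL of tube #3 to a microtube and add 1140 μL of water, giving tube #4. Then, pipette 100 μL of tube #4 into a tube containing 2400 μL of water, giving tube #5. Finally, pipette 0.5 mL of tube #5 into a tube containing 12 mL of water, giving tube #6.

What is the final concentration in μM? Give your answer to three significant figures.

0.150 μM

Step 1: 10-fold → factor 10
Step 2: 3 mL + 9 mL = 12 mL total → factor 12/3 = 4
Step 3: 50 μL + 950 μL = 1000 μL total → factor 1000/50 = 20
Step 4: 60 μL + 1140 μL = 1200 μL total → factor 1200/60 = 20
Step 5: 100 μL + 2400 μL = 2500 μL total → factor 2500/100 = 25
Step 6: 0.5 mL + 12 mL = 12.5 mL total → factor 12.5/0.5 = 25
Overall dilution factor = 10 × 4 × 20 × 20 × 25 × 25 = 1 × 10^7
Final = 1.50 M / 1 × 10^7 = 1.500 × 10^-7 M = 0.150 μM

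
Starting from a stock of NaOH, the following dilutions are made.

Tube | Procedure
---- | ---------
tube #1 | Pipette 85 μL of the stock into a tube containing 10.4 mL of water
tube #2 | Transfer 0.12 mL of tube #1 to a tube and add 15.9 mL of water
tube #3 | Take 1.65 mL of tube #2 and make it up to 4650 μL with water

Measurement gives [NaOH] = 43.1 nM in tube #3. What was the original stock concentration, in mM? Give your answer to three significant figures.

2.00 mM

Step 1: 85 μL + 10.4 mL = 10485 μL total → factor 10485/85 = 123.35
Step 2: 0.12 mL + 15.9 mL = 16.02 mL total → factor 16.02/0.12 = 133.5
Step 3: 1.65 mL brought to 4650 μL → factor 4.65/1.65 = 2.8182
Overall dilution factor = 123.35 × 133.5 × 2.8182 = 46409
Stock = 43.1 nM × 46409 = 2.000 × 10^6 nM = 2.00 mM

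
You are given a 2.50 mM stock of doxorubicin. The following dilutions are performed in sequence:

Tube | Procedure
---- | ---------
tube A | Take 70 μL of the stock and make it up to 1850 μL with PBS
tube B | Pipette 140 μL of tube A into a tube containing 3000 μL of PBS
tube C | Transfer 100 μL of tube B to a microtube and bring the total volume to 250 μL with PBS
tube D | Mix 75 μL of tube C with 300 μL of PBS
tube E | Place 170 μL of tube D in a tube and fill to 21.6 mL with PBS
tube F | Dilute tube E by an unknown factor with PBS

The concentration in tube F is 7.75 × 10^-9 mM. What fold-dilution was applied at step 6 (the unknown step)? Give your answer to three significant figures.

Step 1: 70 μL brought to 1850 μL → factor 1850/70 = 26.429
Step 2: 140 μL + 3000 μL = 3140 μL total → factor 3140/140 = 22.429
Step 3: 100 μL brought to 250 μL → factor 250/100 = 2.5
Step 4: 75 μL + 300 μL = 375 μL total → factor 375/75 = 5
Step 5: 170 μL brought to 21.6 mL → factor 21600/170 = 127.06
Step 6: unknown factor x
Product of known-step factors = 9.4143 × 10^5
Overall factor = 2.50 mM / (7.75 × 10^-9 mM) = 3.2258 × 10^8
x = 3.2258 × 10^8 / 9.4143 × 10^5 = 343

343-fold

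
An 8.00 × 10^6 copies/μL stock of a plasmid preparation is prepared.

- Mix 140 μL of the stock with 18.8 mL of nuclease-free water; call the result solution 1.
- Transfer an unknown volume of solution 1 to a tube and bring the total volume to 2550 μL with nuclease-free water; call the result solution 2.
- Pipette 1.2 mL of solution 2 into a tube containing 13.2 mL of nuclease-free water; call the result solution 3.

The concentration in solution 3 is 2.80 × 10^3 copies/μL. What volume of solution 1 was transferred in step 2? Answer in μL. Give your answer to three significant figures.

Step 1: 140 μL + 18.8 mL = 18940 μL total → factor 18940/140 = 135.29
Step 2: v brought to 2550 μL → factor = 2550 μL/v
Step 3: 1.2 mL + 13.2 mL = 14.4 mL total → factor 14.4/1.2 = 12
Product of known-step factors = 1623.4
Overall factor = 8.00 × 10^6 copies/μL / (2.80 × 10^3 copies/μL) = 2857.1
Step-2 factor = 2857.1 / 1623.4 = 1.7599
v = 2550 μL / 1.7599 = 1.45 × 10^3 μL

1.45 × 10^3 μL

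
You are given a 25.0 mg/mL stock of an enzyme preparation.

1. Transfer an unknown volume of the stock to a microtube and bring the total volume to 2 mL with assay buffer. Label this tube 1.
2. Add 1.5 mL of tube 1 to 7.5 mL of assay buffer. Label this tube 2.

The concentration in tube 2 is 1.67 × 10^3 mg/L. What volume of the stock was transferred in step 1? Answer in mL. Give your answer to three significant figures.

0.802 mL

Step 1: v brought to 2 mL → factor = 2 mL/v
Step 2: 1.5 mL + 7.5 mL = 9 mL total → factor 9/1.5 = 6
Product of known-step factors = 6
Overall factor = 25.0 mg/mL / (1.67 × 10^3 mg/L) = 14.97
Step-1 factor = 14.97 / 6 = 2.495
v = 2 mL / 2.495 = 0.802 mL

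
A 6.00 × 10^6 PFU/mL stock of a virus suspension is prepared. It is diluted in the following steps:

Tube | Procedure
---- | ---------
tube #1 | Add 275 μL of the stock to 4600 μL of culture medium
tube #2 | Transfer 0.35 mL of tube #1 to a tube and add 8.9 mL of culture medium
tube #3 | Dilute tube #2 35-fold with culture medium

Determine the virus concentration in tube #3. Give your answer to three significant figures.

Step 1: 275 μL + 4600 μL = 4875 μL total → factor 4875/275 = 17.727
Step 2: 0.35 mL + 8.9 mL = 9.25 mL total → factor 9.25/0.35 = 26.429
Step 3: 35-fold → factor 35
Overall dilution factor = 17.727 × 26.429 × 35 = 16398
Final = 6.00 × 10^6 PFU/mL / 16398 = 366 PFU/mL

366 PFU/mL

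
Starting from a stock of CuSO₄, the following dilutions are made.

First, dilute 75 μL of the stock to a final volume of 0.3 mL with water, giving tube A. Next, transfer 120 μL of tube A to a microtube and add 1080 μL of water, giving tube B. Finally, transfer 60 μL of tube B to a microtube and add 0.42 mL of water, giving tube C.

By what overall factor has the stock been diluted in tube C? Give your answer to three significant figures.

320

Step 1: 75 μL brought to 0.3 mL → factor 300/75 = 4
Step 2: 120 μL + 1080 μL = 1200 μL total → factor 1200/120 = 10
Step 3: 60 μL + 0.42 mL = 480 μL total → factor 480/60 = 8
Overall dilution factor = 4 × 10 × 8 = 320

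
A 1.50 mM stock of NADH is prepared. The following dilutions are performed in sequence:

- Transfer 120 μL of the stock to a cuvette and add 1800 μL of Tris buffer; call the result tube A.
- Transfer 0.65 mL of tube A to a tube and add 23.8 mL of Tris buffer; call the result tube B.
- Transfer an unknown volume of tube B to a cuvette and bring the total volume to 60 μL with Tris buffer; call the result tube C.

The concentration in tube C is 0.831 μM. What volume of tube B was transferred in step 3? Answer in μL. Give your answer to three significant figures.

Step 1: 120 μL + 1800 μL = 1920 μL total → factor 1920/120 = 16
Step 2: 0.65 mL + 23.8 mL = 24.45 mL total → factor 24.45/0.65 = 37.615
Step 3: v brought to 60 μL → factor = 60 μL/v
Product of known-step factors = 601.85
Overall factor = 1.50 mM / (0.831 μM) = 1805.1
Step-3 factor = 1805.1 / 601.85 = 2.9992
v = 60 μL / 2.9992 = 20.0 μL

20.0 μL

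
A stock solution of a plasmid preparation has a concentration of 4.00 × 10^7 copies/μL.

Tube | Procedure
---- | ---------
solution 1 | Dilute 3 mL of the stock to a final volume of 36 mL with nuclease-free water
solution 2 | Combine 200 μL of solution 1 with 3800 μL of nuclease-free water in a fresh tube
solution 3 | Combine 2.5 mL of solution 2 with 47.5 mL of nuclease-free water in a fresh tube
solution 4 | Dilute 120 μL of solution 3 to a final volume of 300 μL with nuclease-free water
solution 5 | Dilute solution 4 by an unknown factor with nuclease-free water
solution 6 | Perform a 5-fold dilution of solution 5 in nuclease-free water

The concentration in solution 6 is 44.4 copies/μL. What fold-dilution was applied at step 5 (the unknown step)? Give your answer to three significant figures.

15.0-fold

Step 1: 3 mL brought to 36 mL → factor 36/3 = 12
Step 2: 200 μL + 3800 μL = 4000 μL total → factor 4000/200 = 20
Step 3: 2.5 mL + 47.5 mL = 50 mL total → factor 50/2.5 = 20
Step 4: 120 μL brought to 300 μL → factor 300/120 = 2.5
Step 5: unknown factor x
Step 6: 5-fold → factor 5
Product of known-step factors = 60000
Overall factor = 4.00 × 10^7 copies/μL / (44.4 copies/μL) = 9.009 × 10^5
x = 9.009 × 10^5 / 60000 = 15.0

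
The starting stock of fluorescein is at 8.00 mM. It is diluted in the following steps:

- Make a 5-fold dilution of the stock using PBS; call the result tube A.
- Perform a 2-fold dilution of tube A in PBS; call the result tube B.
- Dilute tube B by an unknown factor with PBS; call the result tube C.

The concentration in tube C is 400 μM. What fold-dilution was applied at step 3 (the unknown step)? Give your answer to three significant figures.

2.00-fold

Step 1: 5-fold → factor 5
Step 2: 2-fold → factor 2
Step 3: unknown factor x
Product of known-step factors = 10
Overall factor = 8.00 mM / (400 μM) = 20
x = 20 / 10 = 2.00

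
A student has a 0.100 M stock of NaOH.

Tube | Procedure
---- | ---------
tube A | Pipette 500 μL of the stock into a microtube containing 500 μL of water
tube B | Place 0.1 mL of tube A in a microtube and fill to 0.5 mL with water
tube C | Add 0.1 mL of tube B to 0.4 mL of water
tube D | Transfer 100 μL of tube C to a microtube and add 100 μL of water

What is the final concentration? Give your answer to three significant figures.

Step 1: 500 μL + 500 μL = 1000 μL total → factor 1000/500 = 2
Step 2: 0.1 mL brought to 0.5 mL → factor 0.5/0.1 = 5
Step 3: 0.1 mL + 0.4 mL = 0.5 mL total → factor 0.5/0.1 = 5
Step 4: 100 μL + 100 μL = 200 μL total → factor 200/100 = 2
Overall dilution factor = 2 × 5 × 5 × 2 = 100
Final = 0.100 M / 100 = 0.00100 M

0.00100 M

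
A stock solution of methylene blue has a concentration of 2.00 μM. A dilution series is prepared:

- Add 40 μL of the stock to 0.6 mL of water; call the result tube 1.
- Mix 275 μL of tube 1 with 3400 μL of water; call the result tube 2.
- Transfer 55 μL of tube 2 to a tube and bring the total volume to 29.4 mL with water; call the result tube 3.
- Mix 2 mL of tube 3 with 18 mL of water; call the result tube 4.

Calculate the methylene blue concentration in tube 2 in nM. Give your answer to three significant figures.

9.35 nM

Step 1: 40 μL + 0.6 mL = 640 μL total → factor 640/40 = 16
Step 2: 275 μL + 3400 μL = 3675 μL total → factor 3675/275 = 13.364
Dilution factor through tube 2 = 16 × 13.364 = 213.82
[tube 2] = 2.00 μM / 213.82 = 0.009354 μM = 9.35 nM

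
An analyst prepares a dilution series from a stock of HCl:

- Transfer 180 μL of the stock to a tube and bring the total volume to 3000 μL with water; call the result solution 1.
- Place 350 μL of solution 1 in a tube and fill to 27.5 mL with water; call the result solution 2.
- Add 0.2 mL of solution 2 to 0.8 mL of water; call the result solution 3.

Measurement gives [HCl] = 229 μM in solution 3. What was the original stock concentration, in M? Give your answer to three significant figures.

Step 1: 180 μL brought to 3000 μL → factor 3000/180 = 16.667
Step 2: 350 μL brought to 27.5 mL → factor 27500/350 = 78.571
Step 3: 0.2 mL + 0.8 mL = 1 mL total → factor 1/0.2 = 5
Overall dilution factor = 16.667 × 78.571 × 5 = 6547.6
Stock = 229 μM × 6547.6 = 1.499 × 10^6 μM = 1.50 M

1.50 M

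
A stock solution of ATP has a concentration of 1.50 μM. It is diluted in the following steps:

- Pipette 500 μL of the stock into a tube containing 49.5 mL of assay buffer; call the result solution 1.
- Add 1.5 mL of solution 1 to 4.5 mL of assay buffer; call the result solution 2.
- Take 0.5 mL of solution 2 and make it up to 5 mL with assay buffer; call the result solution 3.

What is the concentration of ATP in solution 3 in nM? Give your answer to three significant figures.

Step 1: 500 μL + 49.5 mL = 50000 μL total → factor 50000/500 = 100
Step 2: 1.5 mL + 4.5 mL = 6 mL total → factor 6/1.5 = 4
Step 3: 0.5 mL brought to 5 mL → factor 5/0.5 = 10
Overall dilution factor = 100 × 4 × 10 = 4000
Final = 1.50 μM / 4000 = 0.0003750 μM = 0.375 nM

0.375 nM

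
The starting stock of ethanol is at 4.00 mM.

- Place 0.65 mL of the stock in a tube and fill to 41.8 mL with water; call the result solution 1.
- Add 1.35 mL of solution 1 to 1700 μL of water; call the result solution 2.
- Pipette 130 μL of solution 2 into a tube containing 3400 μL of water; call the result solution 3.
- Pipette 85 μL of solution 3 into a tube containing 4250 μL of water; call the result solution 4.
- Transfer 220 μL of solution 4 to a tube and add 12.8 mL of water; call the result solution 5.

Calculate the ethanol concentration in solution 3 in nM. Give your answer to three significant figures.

1.01 × 10^3 nM

Step 1: 0.65 mL brought to 41.8 mL → factor 41.8/0.65 = 64.308
Step 2: 1.35 mL + 1700 μL = 3.05 mL total → factor 3.05/1.35 = 2.2593
Step 3: 130 μL + 3400 μL = 3530 μL total → factor 3530/130 = 27.154
Dilution factor through solution 3 = 64.308 × 2.2593 × 27.154 = 3945.1
[solution 3] = 4.00 mM / 3945.1 = 0.001014 mM = 1.01 × 10^3 nM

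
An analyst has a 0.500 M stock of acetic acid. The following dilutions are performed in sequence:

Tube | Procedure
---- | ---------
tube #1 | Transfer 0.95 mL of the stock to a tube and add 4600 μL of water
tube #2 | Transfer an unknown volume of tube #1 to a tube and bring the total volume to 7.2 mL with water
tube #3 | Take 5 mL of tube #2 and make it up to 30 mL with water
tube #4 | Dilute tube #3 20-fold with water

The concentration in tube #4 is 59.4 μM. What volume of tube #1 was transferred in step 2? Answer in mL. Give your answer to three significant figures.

Step 1: 0.95 mL + 4600 μL = 5.55 mL total → factor 5.55/0.95 = 5.8421
Step 2: v brought to 7.2 mL → factor = 7.2 mL/v
Step 3: 5 mL brought to 30 mL → factor 30/5 = 6
Step 4: 20-fold → factor 20
Product of known-step factors = 701.05
Overall factor = 0.500 M / (59.4 μM) = 8417.5
Step-2 factor = 8417.5 / 701.05 = 12.007
v = 7.2 mL / 12.007 = 0.600 mL

0.600 mL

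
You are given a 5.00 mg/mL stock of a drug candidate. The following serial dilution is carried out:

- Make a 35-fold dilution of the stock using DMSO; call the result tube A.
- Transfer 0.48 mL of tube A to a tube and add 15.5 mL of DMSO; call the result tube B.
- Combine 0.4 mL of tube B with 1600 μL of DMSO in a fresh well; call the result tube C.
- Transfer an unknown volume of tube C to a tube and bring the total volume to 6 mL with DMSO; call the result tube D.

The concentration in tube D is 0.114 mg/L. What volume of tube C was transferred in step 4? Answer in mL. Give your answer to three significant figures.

Step 1: 35-fold → factor 35
Step 2: 0.48 mL + 15.5 mL = 15.98 mL total → factor 15.98/0.48 = 33.292
Step 3: 0.4 mL + 1600 μL = 2 mL total → factor 2/0.4 = 5
Step 4: v brought to 6 mL → factor = 6 mL/v
Product of known-step factors = 5826
Overall factor = 5.00 mg/mL / (0.114 mg/L) = 43860
Step-4 factor = 43860 / 5826 = 7.5282
v = 6 mL / 7.5282 = 0.797 mL

0.797 mL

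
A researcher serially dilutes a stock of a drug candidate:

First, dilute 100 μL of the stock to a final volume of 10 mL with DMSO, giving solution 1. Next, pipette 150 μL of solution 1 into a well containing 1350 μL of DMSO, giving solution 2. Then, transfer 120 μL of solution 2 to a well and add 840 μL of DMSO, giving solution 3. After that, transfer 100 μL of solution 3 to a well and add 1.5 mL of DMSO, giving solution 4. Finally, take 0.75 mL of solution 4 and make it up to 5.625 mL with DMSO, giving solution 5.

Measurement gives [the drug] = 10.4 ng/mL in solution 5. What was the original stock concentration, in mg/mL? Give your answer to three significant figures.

Step 1: 100 μL brought to 10 mL → factor 10000/100 = 100
Step 2: 150 μL + 1350 μL = 1500 μL total → factor 1500/150 = 10
Step 3: 120 μL + 840 μL = 960 μL total → factor 960/120 = 8
Step 4: 100 μL + 1.5 mL = 1600 μL total → factor 1600/100 = 16
Step 5: 0.75 mL brought to 5.625 mL → factor 5.625/0.75 = 7.5
Overall dilution factor = 100 × 10 × 8 × 16 × 7.5 = 9.6 × 10^5
Stock = 10.4 ng/mL × 9.6 × 10^5 = 9.984 × 10^6 ng/mL = 9.98 mg/mL

9.98 mg/mL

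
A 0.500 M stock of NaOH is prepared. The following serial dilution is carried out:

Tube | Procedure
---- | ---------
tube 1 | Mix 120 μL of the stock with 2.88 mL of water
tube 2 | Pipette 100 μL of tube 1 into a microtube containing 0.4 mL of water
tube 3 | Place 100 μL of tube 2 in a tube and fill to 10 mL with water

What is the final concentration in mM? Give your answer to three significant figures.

0.0400 mM

Step 1: 120 μL + 2.88 mL = 3000 μL total → factor 3000/120 = 25
Step 2: 100 μL + 0.4 mL = 500 μL total → factor 500/100 = 5
Step 3: 100 μL brought to 10 mL → factor 10000/100 = 100
Overall dilution factor = 25 × 5 × 100 = 12500
Final = 0.500 M / 12500 = 4.000 × 10^-5 M = 0.0400 mM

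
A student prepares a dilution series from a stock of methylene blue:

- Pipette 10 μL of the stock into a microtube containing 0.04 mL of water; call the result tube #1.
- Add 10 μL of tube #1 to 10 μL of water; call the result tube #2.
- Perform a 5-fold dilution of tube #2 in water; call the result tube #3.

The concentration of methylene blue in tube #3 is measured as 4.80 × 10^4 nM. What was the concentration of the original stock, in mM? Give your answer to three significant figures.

2.40 mM

Step 1: 10 μL + 0.04 mL = 50 μL total → factor 50/10 = 5
Step 2: 10 μL + 10 μL = 20 μL total → factor 20/10 = 2
Step 3: 5-fold → factor 5
Overall dilution factor = 5 × 2 × 5 = 50
Stock = 4.80 × 10^4 nM × 50 = 2.400 × 10^6 nM = 2.40 mM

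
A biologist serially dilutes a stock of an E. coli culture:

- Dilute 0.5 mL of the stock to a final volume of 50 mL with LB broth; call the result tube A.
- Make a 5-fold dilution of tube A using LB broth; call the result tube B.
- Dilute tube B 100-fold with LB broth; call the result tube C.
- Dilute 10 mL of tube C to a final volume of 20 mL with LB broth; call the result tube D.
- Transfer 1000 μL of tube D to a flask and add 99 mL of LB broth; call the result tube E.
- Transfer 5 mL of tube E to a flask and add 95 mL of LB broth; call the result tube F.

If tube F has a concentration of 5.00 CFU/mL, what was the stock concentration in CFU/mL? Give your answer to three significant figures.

1.00 × 10^9 CFU/mL

Step 1: 0.5 mL brought to 50 mL → factor 50/0.5 = 100
Step 2: 5-fold → factor 5
Step 3: 100-fold → factor 100
Step 4: 10 mL brought to 20 mL → factor 20/10 = 2
Step 5: 1000 μL + 99 mL = 1 × 10^5 μL total → factor 1 × 10^5/1000 = 100
Step 6: 5 mL + 95 mL = 100 mL total → factor 100/5 = 20
Overall dilution factor = 100 × 5 × 100 × 2 × 100 × 20 = 2 × 10^8
Stock = 5.00 CFU/mL × 2 × 10^8 = 1.00 × 10^9 CFU/mL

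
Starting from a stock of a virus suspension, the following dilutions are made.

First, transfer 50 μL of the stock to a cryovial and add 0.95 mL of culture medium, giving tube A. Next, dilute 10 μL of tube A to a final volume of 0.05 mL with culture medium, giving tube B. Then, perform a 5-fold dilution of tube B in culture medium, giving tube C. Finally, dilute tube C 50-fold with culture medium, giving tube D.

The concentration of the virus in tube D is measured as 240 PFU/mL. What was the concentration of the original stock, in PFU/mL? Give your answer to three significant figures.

6.00 × 10^6 PFU/mL

Step 1: 50 μL + 0.95 mL = 1000 μL total → factor 1000/50 = 20
Step 2: 10 μL brought to 0.05 mL → factor 50/10 = 5
Step 3: 5-fold → factor 5
Step 4: 50-fold → factor 50
Overall dilution factor = 20 × 5 × 5 × 50 = 25000
Stock = 240 PFU/mL × 25000 = 6.00 × 10^6 PFU/mL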